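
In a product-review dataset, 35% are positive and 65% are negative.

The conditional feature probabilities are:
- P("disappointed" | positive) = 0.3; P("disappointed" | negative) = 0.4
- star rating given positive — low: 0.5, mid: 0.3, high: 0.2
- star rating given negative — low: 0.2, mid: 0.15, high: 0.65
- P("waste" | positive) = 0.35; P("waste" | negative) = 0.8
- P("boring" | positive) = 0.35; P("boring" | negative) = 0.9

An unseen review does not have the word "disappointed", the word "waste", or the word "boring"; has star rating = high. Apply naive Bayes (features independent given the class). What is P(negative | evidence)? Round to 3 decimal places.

positive: 0.35 × (1−0.3) × 0.2 × (1−0.35) × (1−0.35) = 0.0207025
negative: 0.65 × (1−0.4) × 0.65 × (1−0.8) × (1−0.9) = 0.00507
P(negative | x) = 0.00507 / 0.0257725 ≈ 0.197

0.197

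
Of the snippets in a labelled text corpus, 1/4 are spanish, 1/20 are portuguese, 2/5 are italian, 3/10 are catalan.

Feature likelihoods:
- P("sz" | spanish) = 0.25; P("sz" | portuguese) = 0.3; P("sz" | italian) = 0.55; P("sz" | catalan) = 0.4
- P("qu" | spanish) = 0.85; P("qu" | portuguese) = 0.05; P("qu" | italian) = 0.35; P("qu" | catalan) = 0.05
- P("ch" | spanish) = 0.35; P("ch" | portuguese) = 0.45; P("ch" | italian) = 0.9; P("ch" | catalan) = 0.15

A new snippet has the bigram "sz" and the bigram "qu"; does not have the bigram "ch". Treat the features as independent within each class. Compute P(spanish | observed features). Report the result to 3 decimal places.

spanish: 0.25 × 0.25 × 0.85 × (1−0.35) = 0.03453125
portuguese: 0.05 × 0.3 × 0.05 × (1−0.45) = 0.0004125
italian: 0.4 × 0.55 × 0.35 × (1−0.9) = 0.0077
catalan: 0.3 × 0.4 × 0.05 × (1−0.15) = 0.0051
P(spanish | x) = 0.03453125 / 0.04774375 ≈ 0.723

0.723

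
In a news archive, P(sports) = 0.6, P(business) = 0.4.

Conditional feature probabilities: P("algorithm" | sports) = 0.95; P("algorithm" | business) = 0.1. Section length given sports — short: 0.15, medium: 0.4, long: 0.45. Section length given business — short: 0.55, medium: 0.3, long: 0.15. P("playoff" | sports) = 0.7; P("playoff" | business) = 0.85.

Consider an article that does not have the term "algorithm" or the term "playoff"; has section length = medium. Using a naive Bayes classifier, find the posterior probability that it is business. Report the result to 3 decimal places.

0.818

sports: 0.6 × (1−0.95) × 0.4 × (1−0.7) = 0.0036
business: 0.4 × (1−0.1) × 0.3 × (1−0.85) = 0.0162
P(business | x) = 0.0162 / 0.0198 ≈ 0.818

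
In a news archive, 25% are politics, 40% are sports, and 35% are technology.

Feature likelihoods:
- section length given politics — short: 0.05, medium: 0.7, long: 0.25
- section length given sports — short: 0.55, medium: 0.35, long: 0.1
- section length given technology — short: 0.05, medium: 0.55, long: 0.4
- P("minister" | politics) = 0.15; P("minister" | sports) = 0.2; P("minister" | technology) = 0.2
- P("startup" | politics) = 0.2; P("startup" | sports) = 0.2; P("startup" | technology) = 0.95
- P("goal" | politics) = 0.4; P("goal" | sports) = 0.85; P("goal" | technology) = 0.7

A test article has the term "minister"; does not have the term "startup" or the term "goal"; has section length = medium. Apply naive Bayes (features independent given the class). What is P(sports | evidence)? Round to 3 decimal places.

politics: 0.25 × 0.7 × 0.15 × (1−0.2) × (1−0.4) = 0.0126
sports: 0.4 × 0.35 × 0.2 × (1−0.2) × (1−0.85) = 0.00336
technology: 0.35 × 0.55 × 0.2 × (1−0.95) × (1−0.7) = 0.0005775
P(sports | x) = 0.00336 / 0.0165375 ≈ 0.203

0.203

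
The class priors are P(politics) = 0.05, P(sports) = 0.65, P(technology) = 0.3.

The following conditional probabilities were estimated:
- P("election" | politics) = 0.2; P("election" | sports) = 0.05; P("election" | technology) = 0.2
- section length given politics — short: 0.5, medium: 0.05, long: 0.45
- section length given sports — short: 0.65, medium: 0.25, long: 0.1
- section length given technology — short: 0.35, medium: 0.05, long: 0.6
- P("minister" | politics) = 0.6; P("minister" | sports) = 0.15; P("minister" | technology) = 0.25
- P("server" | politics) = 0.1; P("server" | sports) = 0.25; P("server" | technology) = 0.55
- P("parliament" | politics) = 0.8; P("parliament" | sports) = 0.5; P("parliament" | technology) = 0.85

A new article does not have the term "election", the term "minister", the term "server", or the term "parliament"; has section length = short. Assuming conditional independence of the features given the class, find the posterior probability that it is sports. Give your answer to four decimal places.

politics: 0.05 × (1−0.2) × 0.5 × (1−0.6) × (1−0.1) × (1−0.8) = 0.00144
sports: 0.65 × (1−0.05) × 0.65 × (1−0.15) × (1−0.25) × (1−0.5) = 0.12793828125
technology: 0.3 × (1−0.2) × 0.35 × (1−0.25) × (1−0.55) × (1−0.85) = 0.0042525
P(sports | x) = 0.12793828125 / 0.13363078125 ≈ 0.9574

0.9574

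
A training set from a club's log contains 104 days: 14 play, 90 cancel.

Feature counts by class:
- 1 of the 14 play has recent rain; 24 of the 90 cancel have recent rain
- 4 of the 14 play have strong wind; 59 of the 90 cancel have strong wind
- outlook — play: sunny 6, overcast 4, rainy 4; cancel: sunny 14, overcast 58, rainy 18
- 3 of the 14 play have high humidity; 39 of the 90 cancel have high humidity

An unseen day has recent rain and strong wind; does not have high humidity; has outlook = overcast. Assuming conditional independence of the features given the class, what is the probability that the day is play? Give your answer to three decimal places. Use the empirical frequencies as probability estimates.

0.011

play: (14/104) × (1/14) × (4/14) × (4/14) × (11/14) ≈ 0.00061673
cancel: (90/104) × (24/90) × (59/90) × (58/90) × (51/90) ≈ 0.055246
P(play | x) = 0.00061673 / 0.05586273 ≈ 0.011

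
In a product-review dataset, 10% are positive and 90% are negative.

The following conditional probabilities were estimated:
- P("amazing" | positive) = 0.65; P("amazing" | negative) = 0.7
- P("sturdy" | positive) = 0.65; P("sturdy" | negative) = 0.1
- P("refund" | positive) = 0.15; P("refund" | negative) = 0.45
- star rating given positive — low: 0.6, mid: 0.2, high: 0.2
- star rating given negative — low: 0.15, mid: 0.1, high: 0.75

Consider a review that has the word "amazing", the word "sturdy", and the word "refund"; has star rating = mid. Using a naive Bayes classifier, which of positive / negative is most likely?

positive: 0.1 × 0.65 × 0.65 × 0.15 × 0.2 = 0.0012675
negative: 0.9 × 0.7 × 0.1 × 0.45 × 0.1 = 0.002835
Highest score → negative.

negative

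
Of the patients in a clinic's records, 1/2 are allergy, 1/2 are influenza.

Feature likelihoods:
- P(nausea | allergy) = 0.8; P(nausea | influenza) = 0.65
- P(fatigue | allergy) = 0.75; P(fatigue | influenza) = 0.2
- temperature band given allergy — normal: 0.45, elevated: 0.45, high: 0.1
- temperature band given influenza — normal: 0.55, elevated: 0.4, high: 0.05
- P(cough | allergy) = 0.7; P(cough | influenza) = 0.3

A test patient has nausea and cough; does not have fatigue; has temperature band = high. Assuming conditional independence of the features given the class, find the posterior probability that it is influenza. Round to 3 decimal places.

allergy: 0.5 × 0.8 × (1−0.75) × 0.1 × 0.7 = 0.007
influenza: 0.5 × 0.65 × (1−0.2) × 0.05 × 0.3 = 0.0039
P(influenza | x) = 0.0039 / 0.0109 ≈ 0.358

0.358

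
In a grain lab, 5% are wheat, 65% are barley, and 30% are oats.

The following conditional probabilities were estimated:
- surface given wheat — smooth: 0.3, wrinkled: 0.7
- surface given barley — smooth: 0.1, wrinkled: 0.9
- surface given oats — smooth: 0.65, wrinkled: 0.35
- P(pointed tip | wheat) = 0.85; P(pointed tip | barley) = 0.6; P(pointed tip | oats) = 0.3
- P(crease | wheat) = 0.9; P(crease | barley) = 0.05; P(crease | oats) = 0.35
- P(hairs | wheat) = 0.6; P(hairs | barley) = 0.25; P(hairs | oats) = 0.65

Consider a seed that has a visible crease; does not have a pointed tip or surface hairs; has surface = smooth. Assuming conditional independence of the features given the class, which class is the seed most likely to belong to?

oats

wheat: 0.05 × 0.3 × (1−0.85) × 0.9 × (1−0.6) = 0.00081
barley: 0.65 × 0.1 × (1−0.6) × 0.05 × (1−0.25) = 0.000975
oats: 0.3 × 0.65 × (1−0.3) × 0.35 × (1−0.65) = 0.01672125
Highest score → oats.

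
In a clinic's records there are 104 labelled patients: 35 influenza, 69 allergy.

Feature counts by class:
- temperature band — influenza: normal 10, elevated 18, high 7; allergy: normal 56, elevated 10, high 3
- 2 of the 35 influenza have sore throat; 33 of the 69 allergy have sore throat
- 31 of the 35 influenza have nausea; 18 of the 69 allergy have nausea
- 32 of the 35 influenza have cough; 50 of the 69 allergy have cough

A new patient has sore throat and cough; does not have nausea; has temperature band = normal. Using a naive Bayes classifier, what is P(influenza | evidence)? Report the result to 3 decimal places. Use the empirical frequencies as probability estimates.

0.004

influenza: (35/104) × (10/35) × (2/35) × (4/35) × (32/35) ≈ 0.00057412
allergy: (69/104) × (56/69) × (33/69) × (51/69) × (50/69) ≈ 0.137931
P(influenza | x) = 0.00057412 / 0.13850512 ≈ 0.004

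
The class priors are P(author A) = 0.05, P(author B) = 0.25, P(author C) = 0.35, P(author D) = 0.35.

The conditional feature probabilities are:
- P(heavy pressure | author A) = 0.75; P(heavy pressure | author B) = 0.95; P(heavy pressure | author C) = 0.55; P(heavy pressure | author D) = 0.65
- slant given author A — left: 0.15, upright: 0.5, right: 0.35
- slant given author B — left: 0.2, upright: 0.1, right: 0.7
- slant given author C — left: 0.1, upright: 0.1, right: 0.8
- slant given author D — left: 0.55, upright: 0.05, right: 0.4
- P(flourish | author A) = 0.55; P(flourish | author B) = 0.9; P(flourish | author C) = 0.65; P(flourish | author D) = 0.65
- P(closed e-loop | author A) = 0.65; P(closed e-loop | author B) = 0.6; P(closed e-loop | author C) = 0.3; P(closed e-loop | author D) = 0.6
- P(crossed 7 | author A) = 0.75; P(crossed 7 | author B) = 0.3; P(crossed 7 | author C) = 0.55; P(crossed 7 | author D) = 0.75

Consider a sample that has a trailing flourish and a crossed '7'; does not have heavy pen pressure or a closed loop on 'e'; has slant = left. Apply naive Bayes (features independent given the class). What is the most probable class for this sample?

author D

author A: 0.05 × (1−0.75) × 0.15 × 0.55 × (1−0.65) × 0.75 = 0.000270703125
author B: 0.25 × (1−0.95) × 0.2 × 0.9 × (1−0.6) × 0.3 = 0.00027
author C: 0.35 × (1−0.55) × 0.1 × 0.65 × (1−0.3) × 0.55 = 0.0039414375
author D: 0.35 × (1−0.65) × 0.55 × 0.65 × (1−0.6) × 0.75 = 0.013138125
Highest score → author D.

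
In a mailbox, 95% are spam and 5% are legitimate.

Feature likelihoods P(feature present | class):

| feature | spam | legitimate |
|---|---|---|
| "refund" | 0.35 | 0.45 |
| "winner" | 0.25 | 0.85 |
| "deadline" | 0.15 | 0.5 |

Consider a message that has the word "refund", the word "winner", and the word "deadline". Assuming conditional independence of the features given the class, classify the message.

spam: 0.95 × 0.35 × 0.25 × 0.15 = 0.01246875
legitimate: 0.05 × 0.45 × 0.85 × 0.5 = 0.0095625
Highest score → spam.

spam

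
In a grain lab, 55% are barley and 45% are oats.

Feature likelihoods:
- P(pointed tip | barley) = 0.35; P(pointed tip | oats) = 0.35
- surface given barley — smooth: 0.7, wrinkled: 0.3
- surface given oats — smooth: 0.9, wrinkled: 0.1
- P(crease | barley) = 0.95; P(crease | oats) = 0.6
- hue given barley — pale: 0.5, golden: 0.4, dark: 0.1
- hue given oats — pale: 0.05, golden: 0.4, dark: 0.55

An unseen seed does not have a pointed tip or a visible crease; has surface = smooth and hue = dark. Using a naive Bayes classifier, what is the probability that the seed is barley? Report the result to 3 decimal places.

0.021

barley: 0.55 × (1−0.35) × 0.7 × (1−0.95) × 0.1 = 0.00125125
oats: 0.45 × (1−0.35) × 0.9 × (1−0.6) × 0.55 = 0.057915
P(barley | x) = 0.00125125 / 0.05916625 ≈ 0.021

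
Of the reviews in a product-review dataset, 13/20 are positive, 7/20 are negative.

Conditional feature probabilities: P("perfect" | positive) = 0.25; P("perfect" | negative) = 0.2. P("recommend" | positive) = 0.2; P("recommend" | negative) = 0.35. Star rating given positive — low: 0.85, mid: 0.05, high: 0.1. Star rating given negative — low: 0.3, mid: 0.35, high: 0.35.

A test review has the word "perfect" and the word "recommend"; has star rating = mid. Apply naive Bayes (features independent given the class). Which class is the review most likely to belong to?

negative

positive: 0.65 × 0.25 × 0.2 × 0.05 = 0.001625
negative: 0.35 × 0.2 × 0.35 × 0.35 = 0.008575
Highest score → negative.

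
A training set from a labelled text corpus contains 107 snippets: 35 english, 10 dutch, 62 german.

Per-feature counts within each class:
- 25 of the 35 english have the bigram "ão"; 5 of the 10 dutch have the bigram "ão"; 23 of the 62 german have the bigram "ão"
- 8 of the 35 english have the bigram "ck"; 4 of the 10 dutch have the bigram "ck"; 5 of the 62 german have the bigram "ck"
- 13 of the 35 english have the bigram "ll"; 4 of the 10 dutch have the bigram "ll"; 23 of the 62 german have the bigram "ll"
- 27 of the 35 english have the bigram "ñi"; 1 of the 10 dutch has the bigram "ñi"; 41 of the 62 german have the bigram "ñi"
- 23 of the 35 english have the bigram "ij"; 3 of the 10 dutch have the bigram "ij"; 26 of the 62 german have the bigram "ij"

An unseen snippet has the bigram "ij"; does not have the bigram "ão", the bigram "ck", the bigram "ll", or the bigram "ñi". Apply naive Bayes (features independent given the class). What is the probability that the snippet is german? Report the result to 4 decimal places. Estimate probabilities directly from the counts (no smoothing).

english: (35/107) × (10/35) × (27/35) × (22/35) × (8/35) × (23/35) ≈ 0.00680688
dutch: (10/107) × (5/10) × (6/10) × (6/10) × (9/10) × (3/10) ≈ 0.00454206
german: (62/107) × (39/62) × (57/62) × (39/62) × (21/62) × (26/62) ≈ 0.0299396
P(german | x) = 0.0299396 / 0.04128854 ≈ 0.7251

0.7251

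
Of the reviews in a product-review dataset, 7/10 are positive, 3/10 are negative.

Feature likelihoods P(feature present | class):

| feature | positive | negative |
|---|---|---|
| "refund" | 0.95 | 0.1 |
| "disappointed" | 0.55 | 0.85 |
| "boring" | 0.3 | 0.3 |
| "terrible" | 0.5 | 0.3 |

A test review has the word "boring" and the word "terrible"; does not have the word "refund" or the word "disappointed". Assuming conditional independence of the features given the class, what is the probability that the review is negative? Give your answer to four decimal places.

0.6067

positive: 0.7 × (1−0.95) × (1−0.55) × 0.3 × 0.5 = 0.0023625
negative: 0.3 × (1−0.1) × (1−0.85) × 0.3 × 0.3 = 0.003645
P(negative | x) = 0.003645 / 0.0060075 ≈ 0.6067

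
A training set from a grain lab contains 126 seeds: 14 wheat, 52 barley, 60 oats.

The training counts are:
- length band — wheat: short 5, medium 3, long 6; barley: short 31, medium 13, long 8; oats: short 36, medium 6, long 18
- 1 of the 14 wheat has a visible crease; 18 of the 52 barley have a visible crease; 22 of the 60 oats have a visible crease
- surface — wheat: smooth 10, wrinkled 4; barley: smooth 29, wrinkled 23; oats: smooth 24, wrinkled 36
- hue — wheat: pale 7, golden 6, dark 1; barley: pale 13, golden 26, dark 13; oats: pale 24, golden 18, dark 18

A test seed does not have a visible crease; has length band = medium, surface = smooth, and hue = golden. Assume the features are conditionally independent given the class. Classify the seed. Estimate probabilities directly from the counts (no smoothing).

wheat: (14/126) × (3/14) × (13/14) × (10/14) × (6/14) ≈ 0.00676801
barley: (52/126) × (13/52) × (34/52) × (29/52) × (26/52) ≈ 0.0188111
oats: (60/126) × (6/60) × (38/60) × (24/60) × (18/60) ≈ 0.00361905
Highest score → barley.

barley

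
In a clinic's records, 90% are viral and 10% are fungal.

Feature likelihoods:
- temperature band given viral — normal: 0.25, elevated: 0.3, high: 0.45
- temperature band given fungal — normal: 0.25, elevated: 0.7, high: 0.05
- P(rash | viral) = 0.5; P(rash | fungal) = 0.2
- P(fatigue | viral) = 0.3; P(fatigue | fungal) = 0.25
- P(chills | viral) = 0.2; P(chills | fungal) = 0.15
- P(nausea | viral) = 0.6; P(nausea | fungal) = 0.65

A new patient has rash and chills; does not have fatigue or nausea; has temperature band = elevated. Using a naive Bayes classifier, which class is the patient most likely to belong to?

viral

viral: 0.9 × 0.3 × 0.5 × (1−0.3) × 0.2 × (1−0.6) = 0.00756
fungal: 0.1 × 0.7 × 0.2 × (1−0.25) × 0.15 × (1−0.65) = 0.00055125
Highest score → viral.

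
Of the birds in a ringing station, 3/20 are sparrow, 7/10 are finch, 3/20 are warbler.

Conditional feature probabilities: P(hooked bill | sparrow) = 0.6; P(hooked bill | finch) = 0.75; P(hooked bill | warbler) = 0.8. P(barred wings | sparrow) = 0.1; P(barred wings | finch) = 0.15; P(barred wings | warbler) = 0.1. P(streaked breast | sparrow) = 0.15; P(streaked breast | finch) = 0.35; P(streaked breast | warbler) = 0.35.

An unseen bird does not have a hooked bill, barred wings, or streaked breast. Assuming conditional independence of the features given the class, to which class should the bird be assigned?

sparrow: 0.15 × (1−0.6) × (1−0.1) × (1−0.15) = 0.0459
finch: 0.7 × (1−0.75) × (1−0.15) × (1−0.35) = 0.0966875
warbler: 0.15 × (1−0.8) × (1−0.1) × (1−0.35) = 0.01755
Highest score → finch.

finch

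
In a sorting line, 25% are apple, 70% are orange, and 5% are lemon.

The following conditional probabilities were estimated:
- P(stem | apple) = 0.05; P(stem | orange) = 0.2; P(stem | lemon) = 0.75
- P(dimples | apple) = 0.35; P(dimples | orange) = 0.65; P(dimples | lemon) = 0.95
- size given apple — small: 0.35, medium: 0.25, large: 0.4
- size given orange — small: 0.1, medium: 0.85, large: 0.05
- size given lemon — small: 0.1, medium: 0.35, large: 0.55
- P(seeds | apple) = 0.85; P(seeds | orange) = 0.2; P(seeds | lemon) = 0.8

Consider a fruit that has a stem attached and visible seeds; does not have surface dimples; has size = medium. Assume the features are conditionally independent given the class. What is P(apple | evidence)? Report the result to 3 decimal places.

apple: 0.25 × 0.05 × (1−0.35) × 0.25 × 0.85 = 0.0017265625
orange: 0.7 × 0.2 × (1−0.65) × 0.85 × 0.2 = 0.00833
lemon: 0.05 × 0.75 × (1−0.95) × 0.35 × 0.8 = 0.000525
P(apple | x) = 0.0017265625 / 0.0105815625 ≈ 0.163

0.163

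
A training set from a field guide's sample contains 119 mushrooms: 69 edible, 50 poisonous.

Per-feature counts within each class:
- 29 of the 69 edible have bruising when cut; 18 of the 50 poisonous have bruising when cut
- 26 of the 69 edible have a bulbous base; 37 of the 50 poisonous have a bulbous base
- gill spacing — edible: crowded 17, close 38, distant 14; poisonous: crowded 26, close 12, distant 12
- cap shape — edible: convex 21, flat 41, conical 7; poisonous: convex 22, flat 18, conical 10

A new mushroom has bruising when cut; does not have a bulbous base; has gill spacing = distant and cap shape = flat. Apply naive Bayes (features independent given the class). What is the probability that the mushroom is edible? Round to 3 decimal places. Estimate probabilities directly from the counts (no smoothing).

edible: (69/119) × (29/69) × (43/69) × (14/69) × (41/69) ≈ 0.0183098
poisonous: (50/119) × (18/50) × (13/50) × (12/50) × (18/50) ≈ 0.00339792
P(edible | x) = 0.0183098 / 0.02170772 ≈ 0.843

0.843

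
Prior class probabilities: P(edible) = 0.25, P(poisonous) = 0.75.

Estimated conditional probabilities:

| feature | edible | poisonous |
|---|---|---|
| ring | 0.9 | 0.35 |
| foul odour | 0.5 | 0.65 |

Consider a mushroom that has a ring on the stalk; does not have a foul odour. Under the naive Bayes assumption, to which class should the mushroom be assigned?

edible: 0.25 × 0.9 × (1−0.5) = 0.1125
poisonous: 0.75 × 0.35 × (1−0.65) = 0.091875
Highest score → edible.

edible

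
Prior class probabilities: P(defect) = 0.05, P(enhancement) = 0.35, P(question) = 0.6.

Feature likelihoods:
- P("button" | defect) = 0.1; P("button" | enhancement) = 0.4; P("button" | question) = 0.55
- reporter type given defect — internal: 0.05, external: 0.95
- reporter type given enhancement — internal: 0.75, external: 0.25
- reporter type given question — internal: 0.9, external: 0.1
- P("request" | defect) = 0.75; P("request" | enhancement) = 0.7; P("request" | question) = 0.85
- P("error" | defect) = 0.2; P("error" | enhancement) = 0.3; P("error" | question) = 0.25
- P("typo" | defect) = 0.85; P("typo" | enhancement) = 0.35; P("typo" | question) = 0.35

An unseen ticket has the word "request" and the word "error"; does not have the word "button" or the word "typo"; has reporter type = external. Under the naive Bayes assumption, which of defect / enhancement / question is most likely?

enhancement

defect: 0.05 × (1−0.1) × 0.95 × 0.75 × 0.2 × (1−0.85) = 0.000961875
enhancement: 0.35 × (1−0.4) × 0.25 × 0.7 × 0.3 × (1−0.35) = 0.00716625
question: 0.6 × (1−0.55) × 0.1 × 0.85 × 0.25 × (1−0.35) = 0.003729375
Highest score → enhancement.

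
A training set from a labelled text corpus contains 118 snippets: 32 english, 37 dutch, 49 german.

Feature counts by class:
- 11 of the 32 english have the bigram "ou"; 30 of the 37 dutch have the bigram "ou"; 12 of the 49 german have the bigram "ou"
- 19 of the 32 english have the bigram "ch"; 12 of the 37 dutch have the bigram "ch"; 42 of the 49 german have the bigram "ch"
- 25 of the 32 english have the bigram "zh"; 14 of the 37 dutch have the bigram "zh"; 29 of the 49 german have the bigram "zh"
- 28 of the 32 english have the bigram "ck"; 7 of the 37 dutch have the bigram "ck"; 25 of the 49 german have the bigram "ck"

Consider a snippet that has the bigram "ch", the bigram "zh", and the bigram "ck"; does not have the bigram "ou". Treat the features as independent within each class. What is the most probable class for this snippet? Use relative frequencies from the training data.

english: (32/118) × (21/32) × (19/32) × (25/32) × (28/32) ≈ 0.0722336
dutch: (37/118) × (7/37) × (12/37) × (14/37) × (7/37) ≈ 0.00137727
german: (49/118) × (37/49) × (42/49) × (29/49) × (25/49) ≈ 0.0811557
Highest score → german.

german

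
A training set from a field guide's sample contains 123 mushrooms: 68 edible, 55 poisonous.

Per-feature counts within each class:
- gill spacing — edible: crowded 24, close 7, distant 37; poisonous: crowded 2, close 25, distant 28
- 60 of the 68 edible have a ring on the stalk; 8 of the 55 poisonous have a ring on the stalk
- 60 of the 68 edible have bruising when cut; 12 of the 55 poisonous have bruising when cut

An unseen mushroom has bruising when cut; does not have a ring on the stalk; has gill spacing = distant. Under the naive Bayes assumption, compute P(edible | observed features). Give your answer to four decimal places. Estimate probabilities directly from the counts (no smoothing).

0.4239

edible: (68/123) × (37/68) × (8/68) × (60/68) ≈ 0.0312263
poisonous: (55/123) × (28/55) × (47/55) × (12/55) ≈ 0.0424431
P(edible | x) = 0.0312263 / 0.0736694 ≈ 0.4239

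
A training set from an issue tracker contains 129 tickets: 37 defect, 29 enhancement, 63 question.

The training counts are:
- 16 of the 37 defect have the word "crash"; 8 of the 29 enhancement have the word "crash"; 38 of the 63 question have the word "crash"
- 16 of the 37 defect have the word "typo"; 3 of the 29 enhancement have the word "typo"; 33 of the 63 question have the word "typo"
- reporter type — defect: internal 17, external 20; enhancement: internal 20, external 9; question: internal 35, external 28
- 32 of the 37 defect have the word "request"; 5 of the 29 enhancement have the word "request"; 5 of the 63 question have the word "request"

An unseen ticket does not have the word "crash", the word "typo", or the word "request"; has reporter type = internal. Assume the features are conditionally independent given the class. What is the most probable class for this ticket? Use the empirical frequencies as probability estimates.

defect: (37/129) × (21/37) × (21/37) × (17/37) × (5/37) ≈ 0.00573671
enhancement: (29/129) × (21/29) × (26/29) × (20/29) × (24/29) ≈ 0.083301
question: (63/129) × (25/63) × (30/63) × (35/63) × (58/63) ≈ 0.0472004
Highest score → enhancement.

enhancement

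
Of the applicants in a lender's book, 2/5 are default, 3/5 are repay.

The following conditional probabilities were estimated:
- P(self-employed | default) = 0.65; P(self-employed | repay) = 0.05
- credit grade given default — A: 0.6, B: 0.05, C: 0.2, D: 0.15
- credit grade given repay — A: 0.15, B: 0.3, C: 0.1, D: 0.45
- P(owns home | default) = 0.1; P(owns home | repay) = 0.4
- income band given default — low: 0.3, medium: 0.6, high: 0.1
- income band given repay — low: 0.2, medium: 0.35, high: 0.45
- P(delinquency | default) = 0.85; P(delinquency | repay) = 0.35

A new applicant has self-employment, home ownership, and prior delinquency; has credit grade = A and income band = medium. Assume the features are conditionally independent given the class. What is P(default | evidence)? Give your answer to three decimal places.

0.973

default: 0.4 × 0.65 × 0.6 × 0.1 × 0.6 × 0.85 = 0.007956
repay: 0.6 × 0.05 × 0.15 × 0.4 × 0.35 × 0.35 = 0.0002205
P(default | x) = 0.007956 / 0.0081765 ≈ 0.973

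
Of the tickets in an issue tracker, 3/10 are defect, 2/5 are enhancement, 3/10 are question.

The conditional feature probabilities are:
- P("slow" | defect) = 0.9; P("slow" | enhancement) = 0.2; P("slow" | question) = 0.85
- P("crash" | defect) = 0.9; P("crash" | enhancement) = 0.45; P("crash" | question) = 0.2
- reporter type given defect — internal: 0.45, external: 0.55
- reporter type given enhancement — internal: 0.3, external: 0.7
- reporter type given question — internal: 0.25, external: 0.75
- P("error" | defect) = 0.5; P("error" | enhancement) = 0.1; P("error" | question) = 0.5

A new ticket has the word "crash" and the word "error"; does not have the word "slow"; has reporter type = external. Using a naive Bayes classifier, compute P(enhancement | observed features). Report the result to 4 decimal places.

defect: 0.3 × (1−0.9) × 0.9 × 0.55 × 0.5 = 0.007425
enhancement: 0.4 × (1−0.2) × 0.45 × 0.7 × 0.1 = 0.01008
question: 0.3 × (1−0.85) × 0.2 × 0.75 × 0.5 = 0.003375
P(enhancement | x) = 0.01008 / 0.02088 ≈ 0.4828

0.4828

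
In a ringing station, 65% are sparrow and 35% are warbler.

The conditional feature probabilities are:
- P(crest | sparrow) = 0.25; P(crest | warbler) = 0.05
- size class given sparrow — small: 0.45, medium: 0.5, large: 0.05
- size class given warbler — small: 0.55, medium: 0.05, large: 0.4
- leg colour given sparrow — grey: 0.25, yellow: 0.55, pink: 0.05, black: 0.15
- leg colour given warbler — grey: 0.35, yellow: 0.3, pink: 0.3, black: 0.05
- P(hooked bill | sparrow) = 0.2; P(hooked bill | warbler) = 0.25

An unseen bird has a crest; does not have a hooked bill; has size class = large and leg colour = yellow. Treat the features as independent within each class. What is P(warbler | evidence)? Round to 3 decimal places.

sparrow: 0.65 × 0.25 × 0.05 × 0.55 × (1−0.2) = 0.003575
warbler: 0.35 × 0.05 × 0.4 × 0.3 × (1−0.25) = 0.001575
P(warbler | x) = 0.001575 / 0.00515 ≈ 0.306

0.306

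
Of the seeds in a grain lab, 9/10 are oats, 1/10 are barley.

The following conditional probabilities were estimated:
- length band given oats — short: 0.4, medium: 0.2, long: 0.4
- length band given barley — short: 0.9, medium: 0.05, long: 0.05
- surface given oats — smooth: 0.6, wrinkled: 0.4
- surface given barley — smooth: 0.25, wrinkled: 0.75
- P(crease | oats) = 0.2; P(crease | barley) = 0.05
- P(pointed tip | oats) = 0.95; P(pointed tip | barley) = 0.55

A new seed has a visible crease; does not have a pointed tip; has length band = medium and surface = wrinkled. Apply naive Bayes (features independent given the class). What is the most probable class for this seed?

oats

oats: 0.9 × 0.2 × 0.4 × 0.2 × (1−0.95) = 0.00072
barley: 0.1 × 0.05 × 0.75 × 0.05 × (1−0.55) = 0.000084375
Highest score → oats.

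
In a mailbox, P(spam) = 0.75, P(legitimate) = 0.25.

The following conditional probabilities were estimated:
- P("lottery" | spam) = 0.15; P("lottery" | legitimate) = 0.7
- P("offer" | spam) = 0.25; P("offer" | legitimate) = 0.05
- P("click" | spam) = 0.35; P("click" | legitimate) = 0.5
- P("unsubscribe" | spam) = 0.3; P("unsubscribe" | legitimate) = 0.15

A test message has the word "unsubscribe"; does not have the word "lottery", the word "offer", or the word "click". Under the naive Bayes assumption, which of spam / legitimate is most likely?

spam: 0.75 × (1−0.15) × (1−0.25) × (1−0.35) × 0.3 = 0.093234375
legitimate: 0.25 × (1−0.7) × (1−0.05) × (1−0.5) × 0.15 = 0.00534375
Highest score → spam.

spam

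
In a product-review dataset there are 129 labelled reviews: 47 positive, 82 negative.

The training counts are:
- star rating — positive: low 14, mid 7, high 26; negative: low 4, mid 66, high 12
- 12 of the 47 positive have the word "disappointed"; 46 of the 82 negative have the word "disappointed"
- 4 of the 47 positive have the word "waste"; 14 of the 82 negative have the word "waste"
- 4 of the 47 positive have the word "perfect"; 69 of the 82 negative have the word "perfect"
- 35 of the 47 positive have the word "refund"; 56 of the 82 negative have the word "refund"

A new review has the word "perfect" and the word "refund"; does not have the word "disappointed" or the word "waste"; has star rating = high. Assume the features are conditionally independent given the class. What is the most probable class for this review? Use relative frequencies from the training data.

negative

positive: (47/129) × (26/47) × (35/47) × (43/47) × (4/47) × (35/47) ≈ 0.00870275
negative: (82/129) × (12/82) × (36/82) × (68/82) × (69/82) × (56/82) ≈ 0.0194619
Highest score → negative.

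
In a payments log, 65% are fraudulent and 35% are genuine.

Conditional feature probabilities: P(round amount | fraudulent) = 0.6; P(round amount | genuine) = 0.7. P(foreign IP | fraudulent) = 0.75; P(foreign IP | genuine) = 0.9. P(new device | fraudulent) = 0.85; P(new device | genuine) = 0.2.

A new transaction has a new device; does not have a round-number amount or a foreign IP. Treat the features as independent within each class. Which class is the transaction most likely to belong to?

fraudulent

fraudulent: 0.65 × (1−0.6) × (1−0.75) × 0.85 = 0.05525
genuine: 0.35 × (1−0.7) × (1−0.9) × 0.2 = 0.0021
Highest score → fraudulent.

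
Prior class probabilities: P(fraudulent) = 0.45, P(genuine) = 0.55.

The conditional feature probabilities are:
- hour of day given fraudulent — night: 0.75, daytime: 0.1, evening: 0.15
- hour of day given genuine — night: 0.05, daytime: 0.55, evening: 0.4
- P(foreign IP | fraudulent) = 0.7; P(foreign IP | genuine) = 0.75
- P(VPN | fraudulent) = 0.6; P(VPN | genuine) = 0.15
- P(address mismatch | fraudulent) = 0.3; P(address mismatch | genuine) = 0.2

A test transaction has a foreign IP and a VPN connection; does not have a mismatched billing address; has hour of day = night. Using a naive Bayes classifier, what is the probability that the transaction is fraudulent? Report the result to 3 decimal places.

0.976

fraudulent: 0.45 × 0.75 × 0.7 × 0.6 × (1−0.3) = 0.099225
genuine: 0.55 × 0.05 × 0.75 × 0.15 × (1−0.2) = 0.002475
P(fraudulent | x) = 0.099225 / 0.1017 ≈ 0.976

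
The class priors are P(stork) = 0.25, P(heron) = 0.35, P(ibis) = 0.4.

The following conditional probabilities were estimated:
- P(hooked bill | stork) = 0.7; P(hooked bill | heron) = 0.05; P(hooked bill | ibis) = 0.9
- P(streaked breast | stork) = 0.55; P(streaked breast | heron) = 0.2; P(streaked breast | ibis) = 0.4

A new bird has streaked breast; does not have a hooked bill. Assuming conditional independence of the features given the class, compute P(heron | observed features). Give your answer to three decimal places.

0.537

stork: 0.25 × (1−0.7) × 0.55 = 0.04125
heron: 0.35 × (1−0.05) × 0.2 = 0.0665
ibis: 0.4 × (1−0.9) × 0.4 = 0.016
P(heron | x) = 0.0665 / 0.12375 ≈ 0.537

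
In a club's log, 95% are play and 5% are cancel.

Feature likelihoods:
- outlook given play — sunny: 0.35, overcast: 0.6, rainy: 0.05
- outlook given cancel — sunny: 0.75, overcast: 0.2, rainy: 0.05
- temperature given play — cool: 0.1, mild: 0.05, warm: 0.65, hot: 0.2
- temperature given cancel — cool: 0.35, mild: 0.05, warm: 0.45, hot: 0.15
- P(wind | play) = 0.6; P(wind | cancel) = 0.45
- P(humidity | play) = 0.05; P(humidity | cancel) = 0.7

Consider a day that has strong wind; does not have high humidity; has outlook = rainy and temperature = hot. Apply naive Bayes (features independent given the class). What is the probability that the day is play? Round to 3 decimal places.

0.991

play: 0.95 × 0.05 × 0.2 × 0.6 × (1−0.05) = 0.005415
cancel: 0.05 × 0.05 × 0.15 × 0.45 × (1−0.7) = 0.000050625
P(play | x) = 0.005415 / 0.005465625 ≈ 0.991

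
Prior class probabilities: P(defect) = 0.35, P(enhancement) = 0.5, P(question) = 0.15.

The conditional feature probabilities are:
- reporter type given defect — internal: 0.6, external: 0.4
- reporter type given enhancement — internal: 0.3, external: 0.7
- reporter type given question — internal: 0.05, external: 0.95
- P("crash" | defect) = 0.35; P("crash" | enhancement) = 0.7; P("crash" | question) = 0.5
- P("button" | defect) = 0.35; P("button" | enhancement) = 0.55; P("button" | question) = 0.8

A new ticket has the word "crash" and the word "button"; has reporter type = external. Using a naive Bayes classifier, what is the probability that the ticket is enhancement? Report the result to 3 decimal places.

0.645

defect: 0.35 × 0.4 × 0.35 × 0.35 = 0.01715
enhancement: 0.5 × 0.7 × 0.7 × 0.55 = 0.13475
question: 0.15 × 0.95 × 0.5 × 0.8 = 0.057
P(enhancement | x) = 0.13475 / 0.2089 ≈ 0.645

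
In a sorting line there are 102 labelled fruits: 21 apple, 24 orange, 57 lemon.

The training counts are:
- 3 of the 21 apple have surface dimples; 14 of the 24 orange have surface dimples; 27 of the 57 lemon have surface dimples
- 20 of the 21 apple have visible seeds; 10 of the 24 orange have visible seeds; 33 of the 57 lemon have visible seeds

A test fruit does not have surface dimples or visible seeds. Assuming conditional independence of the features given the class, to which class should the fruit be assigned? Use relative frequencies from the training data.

apple: (21/102) × (18/21) × (1/21) ≈ 0.00840336
orange: (24/102) × (10/24) × (14/24) ≈ 0.0571895
lemon: (57/102) × (30/57) × (24/57) ≈ 0.123839
Highest score → lemon.

lemon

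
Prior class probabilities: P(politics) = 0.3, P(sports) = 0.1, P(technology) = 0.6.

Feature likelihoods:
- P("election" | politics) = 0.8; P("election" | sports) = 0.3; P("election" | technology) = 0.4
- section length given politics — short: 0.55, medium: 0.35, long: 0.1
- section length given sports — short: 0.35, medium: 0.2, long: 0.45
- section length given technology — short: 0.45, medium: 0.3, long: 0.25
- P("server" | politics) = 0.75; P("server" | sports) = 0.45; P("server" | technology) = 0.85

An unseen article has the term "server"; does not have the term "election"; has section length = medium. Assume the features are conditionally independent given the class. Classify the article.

politics: 0.3 × (1−0.8) × 0.35 × 0.75 = 0.01575
sports: 0.1 × (1−0.3) × 0.2 × 0.45 = 0.0063
technology: 0.6 × (1−0.4) × 0.3 × 0.85 = 0.0918
Highest score → technology.

technology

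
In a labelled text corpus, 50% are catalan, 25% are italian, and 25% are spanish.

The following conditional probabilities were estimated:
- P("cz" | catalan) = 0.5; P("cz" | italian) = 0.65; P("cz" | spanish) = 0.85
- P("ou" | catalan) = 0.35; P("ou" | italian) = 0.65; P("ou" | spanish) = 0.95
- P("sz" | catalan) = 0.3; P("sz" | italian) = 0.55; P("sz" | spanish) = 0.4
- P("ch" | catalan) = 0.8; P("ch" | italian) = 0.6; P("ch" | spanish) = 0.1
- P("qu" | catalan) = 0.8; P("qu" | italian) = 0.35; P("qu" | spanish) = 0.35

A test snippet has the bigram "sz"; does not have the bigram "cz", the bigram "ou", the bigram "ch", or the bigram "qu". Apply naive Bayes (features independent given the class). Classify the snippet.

catalan: 0.5 × (1−0.5) × (1−0.35) × 0.3 × (1−0.8) × (1−0.8) = 0.00195
italian: 0.25 × (1−0.65) × (1−0.65) × 0.55 × (1−0.6) × (1−0.35) = 0.004379375
spanish: 0.25 × (1−0.85) × (1−0.95) × 0.4 × (1−0.1) × (1−0.35) = 0.00043875
Highest score → italian.

italian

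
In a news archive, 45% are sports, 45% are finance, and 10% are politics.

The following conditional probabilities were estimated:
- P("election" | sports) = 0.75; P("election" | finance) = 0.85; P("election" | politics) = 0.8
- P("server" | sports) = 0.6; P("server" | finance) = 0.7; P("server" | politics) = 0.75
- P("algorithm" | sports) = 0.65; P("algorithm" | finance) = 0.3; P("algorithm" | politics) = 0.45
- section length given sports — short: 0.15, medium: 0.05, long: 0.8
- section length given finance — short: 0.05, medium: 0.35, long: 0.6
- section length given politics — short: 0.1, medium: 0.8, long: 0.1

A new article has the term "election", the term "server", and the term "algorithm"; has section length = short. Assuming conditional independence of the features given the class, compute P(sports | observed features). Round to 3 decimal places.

sports: 0.45 × 0.75 × 0.6 × 0.65 × 0.15 = 0.01974375
finance: 0.45 × 0.85 × 0.7 × 0.3 × 0.05 = 0.00401625
politics: 0.1 × 0.8 × 0.75 × 0.45 × 0.1 = 0.0027
P(sports | x) = 0.01974375 / 0.02646 ≈ 0.746

0.746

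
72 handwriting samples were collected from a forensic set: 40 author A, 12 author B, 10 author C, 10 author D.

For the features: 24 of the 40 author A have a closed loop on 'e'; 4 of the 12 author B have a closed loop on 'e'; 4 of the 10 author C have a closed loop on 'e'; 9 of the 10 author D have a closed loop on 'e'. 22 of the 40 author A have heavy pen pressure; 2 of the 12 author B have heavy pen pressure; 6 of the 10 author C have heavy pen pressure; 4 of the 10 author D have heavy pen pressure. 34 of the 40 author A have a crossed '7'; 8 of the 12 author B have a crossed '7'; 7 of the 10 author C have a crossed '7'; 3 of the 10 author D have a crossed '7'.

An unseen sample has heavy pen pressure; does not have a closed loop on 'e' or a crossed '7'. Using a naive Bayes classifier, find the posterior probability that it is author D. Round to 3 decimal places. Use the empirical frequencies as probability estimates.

author A: (40/72) × (16/40) × (22/40) × (6/40) ≈ 0.0183333
author B: (12/72) × (8/12) × (2/12) × (4/12) ≈ 0.00617284
author C: (10/72) × (6/10) × (6/10) × (3/10) = 0.015
author D: (10/72) × (1/10) × (4/10) × (7/10) ≈ 0.00388889
P(author D | x) = 0.00388889 / 0.04339503 ≈ 0.090

0.090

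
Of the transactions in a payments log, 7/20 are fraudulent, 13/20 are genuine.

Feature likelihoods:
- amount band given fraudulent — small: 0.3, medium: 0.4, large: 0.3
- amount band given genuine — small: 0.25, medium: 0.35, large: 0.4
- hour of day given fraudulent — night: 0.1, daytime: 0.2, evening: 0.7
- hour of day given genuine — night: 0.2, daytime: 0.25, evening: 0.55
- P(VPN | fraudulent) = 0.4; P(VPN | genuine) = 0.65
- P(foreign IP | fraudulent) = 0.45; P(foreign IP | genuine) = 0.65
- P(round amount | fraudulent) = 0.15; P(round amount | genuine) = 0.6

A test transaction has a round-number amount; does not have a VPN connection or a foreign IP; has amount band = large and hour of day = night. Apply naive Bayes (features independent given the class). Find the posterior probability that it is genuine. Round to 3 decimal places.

0.880

fraudulent: 0.35 × 0.3 × 0.1 × (1−0.4) × (1−0.45) × 0.15 = 0.00051975
genuine: 0.65 × 0.4 × 0.2 × (1−0.65) × (1−0.65) × 0.6 = 0.003822
P(genuine | x) = 0.003822 / 0.00434175 ≈ 0.880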